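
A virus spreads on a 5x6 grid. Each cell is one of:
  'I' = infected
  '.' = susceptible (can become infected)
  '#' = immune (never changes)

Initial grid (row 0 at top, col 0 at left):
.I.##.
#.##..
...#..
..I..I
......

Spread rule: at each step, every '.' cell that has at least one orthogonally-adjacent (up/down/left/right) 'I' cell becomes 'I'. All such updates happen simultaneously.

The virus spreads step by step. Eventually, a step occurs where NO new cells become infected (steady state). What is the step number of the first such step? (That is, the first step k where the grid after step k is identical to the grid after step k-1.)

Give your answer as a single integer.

Answer: 4

Derivation:
Step 0 (initial): 3 infected
Step 1: +10 new -> 13 infected
Step 2: +7 new -> 20 infected
Step 3: +4 new -> 24 infected
Step 4: +0 new -> 24 infected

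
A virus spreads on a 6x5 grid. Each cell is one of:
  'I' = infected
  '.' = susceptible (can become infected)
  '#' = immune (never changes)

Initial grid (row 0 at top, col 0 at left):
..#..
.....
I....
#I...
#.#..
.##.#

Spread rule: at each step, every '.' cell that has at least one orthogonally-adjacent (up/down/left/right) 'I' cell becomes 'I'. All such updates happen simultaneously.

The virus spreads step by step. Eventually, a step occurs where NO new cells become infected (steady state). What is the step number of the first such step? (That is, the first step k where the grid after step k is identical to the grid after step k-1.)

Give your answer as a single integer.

Answer: 7

Derivation:
Step 0 (initial): 2 infected
Step 1: +4 new -> 6 infected
Step 2: +4 new -> 10 infected
Step 3: +5 new -> 15 infected
Step 4: +4 new -> 19 infected
Step 5: +2 new -> 21 infected
Step 6: +1 new -> 22 infected
Step 7: +0 new -> 22 infected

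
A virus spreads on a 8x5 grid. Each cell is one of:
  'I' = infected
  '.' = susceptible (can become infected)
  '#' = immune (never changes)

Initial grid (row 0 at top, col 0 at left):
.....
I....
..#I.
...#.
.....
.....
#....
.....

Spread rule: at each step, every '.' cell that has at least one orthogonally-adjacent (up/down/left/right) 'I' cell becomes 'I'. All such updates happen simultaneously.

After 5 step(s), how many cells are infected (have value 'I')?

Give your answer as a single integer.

Step 0 (initial): 2 infected
Step 1: +5 new -> 7 infected
Step 2: +7 new -> 14 infected
Step 3: +5 new -> 19 infected
Step 4: +5 new -> 24 infected
Step 5: +4 new -> 28 infected

Answer: 28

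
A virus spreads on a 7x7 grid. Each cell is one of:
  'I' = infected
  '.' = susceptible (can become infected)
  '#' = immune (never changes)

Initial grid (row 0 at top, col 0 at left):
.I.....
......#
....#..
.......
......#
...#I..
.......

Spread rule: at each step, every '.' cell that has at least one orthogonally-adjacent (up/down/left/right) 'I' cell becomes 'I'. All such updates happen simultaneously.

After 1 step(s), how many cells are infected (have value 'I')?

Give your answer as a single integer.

Step 0 (initial): 2 infected
Step 1: +6 new -> 8 infected

Answer: 8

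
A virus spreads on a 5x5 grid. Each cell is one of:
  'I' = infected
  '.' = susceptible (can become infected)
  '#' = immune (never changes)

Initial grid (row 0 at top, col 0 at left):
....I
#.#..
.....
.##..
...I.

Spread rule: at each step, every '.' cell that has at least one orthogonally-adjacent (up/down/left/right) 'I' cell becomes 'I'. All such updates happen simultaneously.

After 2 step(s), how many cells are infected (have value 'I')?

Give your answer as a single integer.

Step 0 (initial): 2 infected
Step 1: +5 new -> 7 infected
Step 2: +6 new -> 13 infected

Answer: 13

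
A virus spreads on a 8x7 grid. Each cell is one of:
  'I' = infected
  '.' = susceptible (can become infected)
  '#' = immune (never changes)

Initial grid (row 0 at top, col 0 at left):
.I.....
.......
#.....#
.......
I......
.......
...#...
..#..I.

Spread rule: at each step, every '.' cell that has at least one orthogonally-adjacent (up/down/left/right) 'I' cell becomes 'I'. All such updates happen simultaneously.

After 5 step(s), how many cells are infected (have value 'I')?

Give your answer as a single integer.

Answer: 51

Derivation:
Step 0 (initial): 3 infected
Step 1: +9 new -> 12 infected
Step 2: +12 new -> 24 infected
Step 3: +11 new -> 35 infected
Step 4: +10 new -> 45 infected
Step 5: +6 new -> 51 infected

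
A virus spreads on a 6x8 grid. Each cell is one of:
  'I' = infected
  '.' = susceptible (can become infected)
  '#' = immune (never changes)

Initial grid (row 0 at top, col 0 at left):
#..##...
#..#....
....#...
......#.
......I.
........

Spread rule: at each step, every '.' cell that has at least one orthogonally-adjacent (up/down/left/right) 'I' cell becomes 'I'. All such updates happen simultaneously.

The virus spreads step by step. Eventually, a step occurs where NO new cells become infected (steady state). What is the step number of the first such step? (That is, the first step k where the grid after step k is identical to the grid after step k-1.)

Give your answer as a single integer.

Answer: 10

Derivation:
Step 0 (initial): 1 infected
Step 1: +3 new -> 4 infected
Step 2: +5 new -> 9 infected
Step 3: +5 new -> 14 infected
Step 4: +6 new -> 20 infected
Step 5: +8 new -> 28 infected
Step 6: +5 new -> 33 infected
Step 7: +4 new -> 37 infected
Step 8: +3 new -> 40 infected
Step 9: +1 new -> 41 infected
Step 10: +0 new -> 41 infected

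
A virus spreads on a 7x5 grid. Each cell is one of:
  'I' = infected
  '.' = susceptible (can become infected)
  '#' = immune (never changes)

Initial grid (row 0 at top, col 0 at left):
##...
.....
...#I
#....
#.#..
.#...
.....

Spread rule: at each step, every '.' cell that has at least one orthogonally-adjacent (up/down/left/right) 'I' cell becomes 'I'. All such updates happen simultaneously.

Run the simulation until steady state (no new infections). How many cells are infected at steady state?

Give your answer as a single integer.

Answer: 28

Derivation:
Step 0 (initial): 1 infected
Step 1: +2 new -> 3 infected
Step 2: +4 new -> 7 infected
Step 3: +5 new -> 12 infected
Step 4: +6 new -> 18 infected
Step 5: +5 new -> 23 infected
Step 6: +2 new -> 25 infected
Step 7: +1 new -> 26 infected
Step 8: +1 new -> 27 infected
Step 9: +1 new -> 28 infected
Step 10: +0 new -> 28 infected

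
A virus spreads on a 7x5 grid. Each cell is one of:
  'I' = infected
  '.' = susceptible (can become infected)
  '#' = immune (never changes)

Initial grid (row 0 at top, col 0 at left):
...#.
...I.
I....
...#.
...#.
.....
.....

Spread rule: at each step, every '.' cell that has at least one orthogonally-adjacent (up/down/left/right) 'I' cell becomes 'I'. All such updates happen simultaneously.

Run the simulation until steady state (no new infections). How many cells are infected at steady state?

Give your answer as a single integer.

Answer: 32

Derivation:
Step 0 (initial): 2 infected
Step 1: +6 new -> 8 infected
Step 2: +8 new -> 16 infected
Step 3: +5 new -> 21 infected
Step 4: +4 new -> 25 infected
Step 5: +3 new -> 28 infected
Step 6: +3 new -> 31 infected
Step 7: +1 new -> 32 infected
Step 8: +0 new -> 32 infected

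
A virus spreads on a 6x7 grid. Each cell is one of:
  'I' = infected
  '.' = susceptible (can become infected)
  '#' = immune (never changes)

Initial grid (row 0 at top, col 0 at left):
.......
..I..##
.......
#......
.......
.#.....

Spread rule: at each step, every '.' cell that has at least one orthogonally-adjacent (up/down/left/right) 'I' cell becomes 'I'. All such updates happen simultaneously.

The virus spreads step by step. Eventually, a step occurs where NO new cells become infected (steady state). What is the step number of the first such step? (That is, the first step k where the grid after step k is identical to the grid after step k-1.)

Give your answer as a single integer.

Step 0 (initial): 1 infected
Step 1: +4 new -> 5 infected
Step 2: +7 new -> 12 infected
Step 3: +7 new -> 19 infected
Step 4: +6 new -> 25 infected
Step 5: +6 new -> 31 infected
Step 6: +4 new -> 35 infected
Step 7: +2 new -> 37 infected
Step 8: +1 new -> 38 infected
Step 9: +0 new -> 38 infected

Answer: 9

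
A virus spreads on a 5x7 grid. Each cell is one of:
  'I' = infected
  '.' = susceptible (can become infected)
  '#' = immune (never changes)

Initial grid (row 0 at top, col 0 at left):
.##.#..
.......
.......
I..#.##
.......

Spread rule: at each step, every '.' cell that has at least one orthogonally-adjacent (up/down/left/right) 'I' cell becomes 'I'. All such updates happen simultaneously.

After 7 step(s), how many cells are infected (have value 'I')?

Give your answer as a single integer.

Step 0 (initial): 1 infected
Step 1: +3 new -> 4 infected
Step 2: +4 new -> 8 infected
Step 3: +4 new -> 12 infected
Step 4: +3 new -> 15 infected
Step 5: +3 new -> 18 infected
Step 6: +5 new -> 23 infected
Step 7: +3 new -> 26 infected

Answer: 26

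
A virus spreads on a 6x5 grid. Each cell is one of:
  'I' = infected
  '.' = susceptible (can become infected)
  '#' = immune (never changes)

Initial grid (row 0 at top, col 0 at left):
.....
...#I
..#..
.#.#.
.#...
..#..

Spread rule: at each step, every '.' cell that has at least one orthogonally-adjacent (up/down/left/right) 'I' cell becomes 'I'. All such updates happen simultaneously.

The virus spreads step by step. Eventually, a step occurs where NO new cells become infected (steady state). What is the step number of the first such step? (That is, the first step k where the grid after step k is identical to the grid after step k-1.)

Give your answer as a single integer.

Step 0 (initial): 1 infected
Step 1: +2 new -> 3 infected
Step 2: +3 new -> 6 infected
Step 3: +2 new -> 8 infected
Step 4: +4 new -> 12 infected
Step 5: +4 new -> 16 infected
Step 6: +3 new -> 19 infected
Step 7: +1 new -> 20 infected
Step 8: +1 new -> 21 infected
Step 9: +1 new -> 22 infected
Step 10: +1 new -> 23 infected
Step 11: +1 new -> 24 infected
Step 12: +0 new -> 24 infected

Answer: 12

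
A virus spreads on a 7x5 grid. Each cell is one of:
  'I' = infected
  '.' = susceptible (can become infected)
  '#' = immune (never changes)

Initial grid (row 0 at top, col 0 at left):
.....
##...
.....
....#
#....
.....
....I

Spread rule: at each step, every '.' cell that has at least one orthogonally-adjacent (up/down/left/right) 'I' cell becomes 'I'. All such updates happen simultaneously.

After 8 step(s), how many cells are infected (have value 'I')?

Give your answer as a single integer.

Answer: 29

Derivation:
Step 0 (initial): 1 infected
Step 1: +2 new -> 3 infected
Step 2: +3 new -> 6 infected
Step 3: +3 new -> 9 infected
Step 4: +4 new -> 13 infected
Step 5: +4 new -> 17 infected
Step 6: +4 new -> 21 infected
Step 7: +5 new -> 26 infected
Step 8: +3 new -> 29 infected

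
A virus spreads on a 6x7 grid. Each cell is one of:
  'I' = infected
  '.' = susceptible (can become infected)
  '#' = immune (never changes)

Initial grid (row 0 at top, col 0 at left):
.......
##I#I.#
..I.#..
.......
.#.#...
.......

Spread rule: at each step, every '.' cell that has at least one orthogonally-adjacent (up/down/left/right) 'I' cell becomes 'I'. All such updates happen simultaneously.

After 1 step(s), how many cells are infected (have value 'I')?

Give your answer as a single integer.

Step 0 (initial): 3 infected
Step 1: +6 new -> 9 infected

Answer: 9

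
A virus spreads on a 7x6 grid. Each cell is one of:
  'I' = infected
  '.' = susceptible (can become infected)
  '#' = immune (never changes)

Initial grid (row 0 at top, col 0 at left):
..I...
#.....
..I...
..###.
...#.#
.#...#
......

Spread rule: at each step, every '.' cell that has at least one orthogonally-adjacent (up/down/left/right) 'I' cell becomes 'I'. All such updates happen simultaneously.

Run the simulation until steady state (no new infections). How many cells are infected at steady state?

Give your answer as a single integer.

Step 0 (initial): 2 infected
Step 1: +5 new -> 7 infected
Step 2: +7 new -> 14 infected
Step 3: +5 new -> 19 infected
Step 4: +4 new -> 23 infected
Step 5: +2 new -> 25 infected
Step 6: +3 new -> 28 infected
Step 7: +3 new -> 31 infected
Step 8: +2 new -> 33 infected
Step 9: +1 new -> 34 infected
Step 10: +0 new -> 34 infected

Answer: 34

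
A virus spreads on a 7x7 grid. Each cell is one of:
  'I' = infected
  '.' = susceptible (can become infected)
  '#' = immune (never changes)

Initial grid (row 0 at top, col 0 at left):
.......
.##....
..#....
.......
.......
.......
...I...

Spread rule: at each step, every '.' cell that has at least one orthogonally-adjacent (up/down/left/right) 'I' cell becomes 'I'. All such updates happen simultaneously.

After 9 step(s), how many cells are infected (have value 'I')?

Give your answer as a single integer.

Step 0 (initial): 1 infected
Step 1: +3 new -> 4 infected
Step 2: +5 new -> 9 infected
Step 3: +7 new -> 16 infected
Step 4: +7 new -> 23 infected
Step 5: +6 new -> 29 infected
Step 6: +6 new -> 35 infected
Step 7: +5 new -> 40 infected
Step 8: +4 new -> 44 infected
Step 9: +2 new -> 46 infected

Answer: 46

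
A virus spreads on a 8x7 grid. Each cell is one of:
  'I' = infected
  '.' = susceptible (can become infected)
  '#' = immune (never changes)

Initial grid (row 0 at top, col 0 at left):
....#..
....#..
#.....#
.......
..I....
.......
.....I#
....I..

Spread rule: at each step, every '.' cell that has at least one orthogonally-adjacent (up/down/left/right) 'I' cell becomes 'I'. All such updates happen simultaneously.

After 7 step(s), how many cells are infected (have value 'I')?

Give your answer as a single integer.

Answer: 51

Derivation:
Step 0 (initial): 3 infected
Step 1: +8 new -> 11 infected
Step 2: +14 new -> 25 infected
Step 3: +10 new -> 35 infected
Step 4: +8 new -> 43 infected
Step 5: +4 new -> 47 infected
Step 6: +3 new -> 50 infected
Step 7: +1 new -> 51 infected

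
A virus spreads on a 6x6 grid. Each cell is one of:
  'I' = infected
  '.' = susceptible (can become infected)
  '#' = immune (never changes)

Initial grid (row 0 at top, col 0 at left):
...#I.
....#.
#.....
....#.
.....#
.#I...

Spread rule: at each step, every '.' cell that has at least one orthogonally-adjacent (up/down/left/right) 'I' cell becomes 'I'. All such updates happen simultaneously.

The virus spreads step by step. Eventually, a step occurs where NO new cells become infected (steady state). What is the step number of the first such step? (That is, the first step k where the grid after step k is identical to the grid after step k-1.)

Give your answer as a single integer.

Step 0 (initial): 2 infected
Step 1: +3 new -> 5 infected
Step 2: +5 new -> 10 infected
Step 3: +7 new -> 17 infected
Step 4: +7 new -> 24 infected
Step 5: +3 new -> 27 infected
Step 6: +2 new -> 29 infected
Step 7: +1 new -> 30 infected
Step 8: +0 new -> 30 infected

Answer: 8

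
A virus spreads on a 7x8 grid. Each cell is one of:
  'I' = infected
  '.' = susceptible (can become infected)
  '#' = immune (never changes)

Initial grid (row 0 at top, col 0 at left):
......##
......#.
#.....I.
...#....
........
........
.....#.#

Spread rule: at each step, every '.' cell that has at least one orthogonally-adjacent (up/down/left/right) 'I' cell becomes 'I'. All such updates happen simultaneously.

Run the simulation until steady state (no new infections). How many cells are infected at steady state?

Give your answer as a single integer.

Answer: 49

Derivation:
Step 0 (initial): 1 infected
Step 1: +3 new -> 4 infected
Step 2: +6 new -> 10 infected
Step 3: +7 new -> 17 infected
Step 4: +7 new -> 24 infected
Step 5: +6 new -> 30 infected
Step 6: +6 new -> 36 infected
Step 7: +6 new -> 42 infected
Step 8: +4 new -> 46 infected
Step 9: +2 new -> 48 infected
Step 10: +1 new -> 49 infected
Step 11: +0 new -> 49 infected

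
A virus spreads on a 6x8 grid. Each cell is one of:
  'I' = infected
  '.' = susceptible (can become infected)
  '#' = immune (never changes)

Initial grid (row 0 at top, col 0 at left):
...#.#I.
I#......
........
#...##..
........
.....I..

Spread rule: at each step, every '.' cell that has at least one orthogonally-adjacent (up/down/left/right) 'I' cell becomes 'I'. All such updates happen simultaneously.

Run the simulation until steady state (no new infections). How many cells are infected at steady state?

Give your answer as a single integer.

Answer: 42

Derivation:
Step 0 (initial): 3 infected
Step 1: +7 new -> 10 infected
Step 2: +9 new -> 19 infected
Step 3: +10 new -> 29 infected
Step 4: +11 new -> 40 infected
Step 5: +2 new -> 42 infected
Step 6: +0 new -> 42 infected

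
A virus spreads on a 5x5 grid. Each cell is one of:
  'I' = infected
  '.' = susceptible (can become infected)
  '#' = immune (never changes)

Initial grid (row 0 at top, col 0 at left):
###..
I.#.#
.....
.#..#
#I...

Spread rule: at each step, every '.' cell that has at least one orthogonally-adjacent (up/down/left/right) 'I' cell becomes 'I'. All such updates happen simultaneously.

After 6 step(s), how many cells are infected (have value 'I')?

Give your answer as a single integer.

Answer: 16

Derivation:
Step 0 (initial): 2 infected
Step 1: +3 new -> 5 infected
Step 2: +4 new -> 9 infected
Step 3: +3 new -> 12 infected
Step 4: +1 new -> 13 infected
Step 5: +2 new -> 15 infected
Step 6: +1 new -> 16 infected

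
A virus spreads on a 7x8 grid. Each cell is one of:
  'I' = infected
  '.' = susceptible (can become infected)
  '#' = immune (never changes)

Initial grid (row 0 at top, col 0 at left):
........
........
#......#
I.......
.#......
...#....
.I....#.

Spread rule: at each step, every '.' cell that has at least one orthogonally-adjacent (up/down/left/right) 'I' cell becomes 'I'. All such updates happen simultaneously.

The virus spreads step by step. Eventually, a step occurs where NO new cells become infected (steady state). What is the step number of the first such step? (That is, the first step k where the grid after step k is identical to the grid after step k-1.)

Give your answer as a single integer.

Answer: 11

Derivation:
Step 0 (initial): 2 infected
Step 1: +5 new -> 7 infected
Step 2: +5 new -> 12 infected
Step 3: +5 new -> 17 infected
Step 4: +8 new -> 25 infected
Step 5: +7 new -> 32 infected
Step 6: +6 new -> 38 infected
Step 7: +6 new -> 44 infected
Step 8: +4 new -> 48 infected
Step 9: +2 new -> 50 infected
Step 10: +1 new -> 51 infected
Step 11: +0 new -> 51 infected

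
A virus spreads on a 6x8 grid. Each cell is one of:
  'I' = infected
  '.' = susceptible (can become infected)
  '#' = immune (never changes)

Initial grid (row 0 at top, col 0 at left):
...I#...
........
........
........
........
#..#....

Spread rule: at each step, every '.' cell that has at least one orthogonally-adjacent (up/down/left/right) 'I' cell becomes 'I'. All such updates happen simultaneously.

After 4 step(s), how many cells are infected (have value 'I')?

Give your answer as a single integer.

Step 0 (initial): 1 infected
Step 1: +2 new -> 3 infected
Step 2: +4 new -> 7 infected
Step 3: +6 new -> 13 infected
Step 4: +8 new -> 21 infected

Answer: 21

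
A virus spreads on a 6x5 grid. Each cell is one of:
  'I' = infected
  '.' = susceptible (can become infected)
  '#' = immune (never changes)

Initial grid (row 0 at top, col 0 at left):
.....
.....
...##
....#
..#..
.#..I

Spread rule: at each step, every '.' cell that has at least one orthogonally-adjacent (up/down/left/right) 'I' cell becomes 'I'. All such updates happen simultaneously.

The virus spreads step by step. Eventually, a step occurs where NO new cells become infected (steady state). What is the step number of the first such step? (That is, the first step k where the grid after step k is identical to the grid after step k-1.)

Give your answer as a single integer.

Answer: 10

Derivation:
Step 0 (initial): 1 infected
Step 1: +2 new -> 3 infected
Step 2: +2 new -> 5 infected
Step 3: +1 new -> 6 infected
Step 4: +1 new -> 7 infected
Step 5: +2 new -> 9 infected
Step 6: +4 new -> 13 infected
Step 7: +5 new -> 18 infected
Step 8: +5 new -> 23 infected
Step 9: +2 new -> 25 infected
Step 10: +0 new -> 25 infected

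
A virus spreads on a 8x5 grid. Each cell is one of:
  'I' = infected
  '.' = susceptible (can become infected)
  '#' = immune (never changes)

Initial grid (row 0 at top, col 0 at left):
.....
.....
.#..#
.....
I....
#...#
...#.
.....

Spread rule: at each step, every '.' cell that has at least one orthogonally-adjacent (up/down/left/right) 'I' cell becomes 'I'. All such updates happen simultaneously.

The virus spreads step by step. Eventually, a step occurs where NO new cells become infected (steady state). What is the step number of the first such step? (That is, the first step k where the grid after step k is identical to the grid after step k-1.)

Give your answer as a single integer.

Step 0 (initial): 1 infected
Step 1: +2 new -> 3 infected
Step 2: +4 new -> 7 infected
Step 3: +5 new -> 12 infected
Step 4: +9 new -> 21 infected
Step 5: +6 new -> 27 infected
Step 6: +3 new -> 30 infected
Step 7: +3 new -> 33 infected
Step 8: +2 new -> 35 infected
Step 9: +0 new -> 35 infected

Answer: 9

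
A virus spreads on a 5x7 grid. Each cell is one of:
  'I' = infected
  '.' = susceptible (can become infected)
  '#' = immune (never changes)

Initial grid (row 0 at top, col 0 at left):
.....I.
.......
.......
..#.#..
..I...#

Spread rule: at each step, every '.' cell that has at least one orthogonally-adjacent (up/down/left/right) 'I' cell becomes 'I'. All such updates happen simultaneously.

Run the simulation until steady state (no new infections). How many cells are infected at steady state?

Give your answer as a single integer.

Step 0 (initial): 2 infected
Step 1: +5 new -> 7 infected
Step 2: +8 new -> 15 infected
Step 3: +9 new -> 24 infected
Step 4: +6 new -> 30 infected
Step 5: +2 new -> 32 infected
Step 6: +0 new -> 32 infected

Answer: 32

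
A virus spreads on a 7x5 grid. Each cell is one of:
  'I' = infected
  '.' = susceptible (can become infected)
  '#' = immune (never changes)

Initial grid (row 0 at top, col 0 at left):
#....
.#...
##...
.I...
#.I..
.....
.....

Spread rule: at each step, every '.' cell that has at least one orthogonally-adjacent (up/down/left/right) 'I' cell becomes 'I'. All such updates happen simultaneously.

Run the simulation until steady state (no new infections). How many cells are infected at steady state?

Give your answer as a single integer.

Step 0 (initial): 2 infected
Step 1: +5 new -> 7 infected
Step 2: +6 new -> 13 infected
Step 3: +7 new -> 20 infected
Step 4: +5 new -> 25 infected
Step 5: +3 new -> 28 infected
Step 6: +1 new -> 29 infected
Step 7: +0 new -> 29 infected

Answer: 29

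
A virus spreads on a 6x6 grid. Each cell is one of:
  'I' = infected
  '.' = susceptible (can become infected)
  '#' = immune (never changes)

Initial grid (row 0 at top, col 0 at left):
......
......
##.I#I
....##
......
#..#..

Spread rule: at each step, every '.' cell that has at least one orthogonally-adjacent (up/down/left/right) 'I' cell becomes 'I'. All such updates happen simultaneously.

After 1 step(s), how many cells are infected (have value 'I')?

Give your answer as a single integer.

Step 0 (initial): 2 infected
Step 1: +4 new -> 6 infected

Answer: 6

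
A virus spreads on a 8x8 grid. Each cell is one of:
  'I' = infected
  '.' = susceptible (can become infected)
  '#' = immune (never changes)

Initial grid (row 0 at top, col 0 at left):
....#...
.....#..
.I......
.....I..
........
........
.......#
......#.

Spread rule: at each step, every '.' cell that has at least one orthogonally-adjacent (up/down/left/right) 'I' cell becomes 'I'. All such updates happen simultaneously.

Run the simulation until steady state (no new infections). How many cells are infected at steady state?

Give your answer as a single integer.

Step 0 (initial): 2 infected
Step 1: +8 new -> 10 infected
Step 2: +14 new -> 24 infected
Step 3: +14 new -> 38 infected
Step 4: +11 new -> 49 infected
Step 5: +7 new -> 56 infected
Step 6: +3 new -> 59 infected
Step 7: +0 new -> 59 infected

Answer: 59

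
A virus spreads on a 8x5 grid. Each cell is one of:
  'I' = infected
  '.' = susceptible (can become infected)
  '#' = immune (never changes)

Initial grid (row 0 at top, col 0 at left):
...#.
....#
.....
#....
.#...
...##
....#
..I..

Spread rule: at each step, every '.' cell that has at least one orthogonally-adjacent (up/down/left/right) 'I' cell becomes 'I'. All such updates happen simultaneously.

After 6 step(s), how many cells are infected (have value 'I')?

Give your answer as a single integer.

Step 0 (initial): 1 infected
Step 1: +3 new -> 4 infected
Step 2: +5 new -> 9 infected
Step 3: +3 new -> 12 infected
Step 4: +3 new -> 15 infected
Step 5: +5 new -> 20 infected
Step 6: +4 new -> 24 infected

Answer: 24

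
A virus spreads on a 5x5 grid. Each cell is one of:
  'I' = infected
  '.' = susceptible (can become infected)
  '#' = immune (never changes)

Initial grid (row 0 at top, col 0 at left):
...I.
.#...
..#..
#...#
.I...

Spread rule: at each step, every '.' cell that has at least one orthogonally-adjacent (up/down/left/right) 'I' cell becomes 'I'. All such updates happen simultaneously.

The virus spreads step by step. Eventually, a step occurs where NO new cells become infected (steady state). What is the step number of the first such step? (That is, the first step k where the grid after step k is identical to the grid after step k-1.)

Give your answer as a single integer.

Answer: 5

Derivation:
Step 0 (initial): 2 infected
Step 1: +6 new -> 8 infected
Step 2: +7 new -> 15 infected
Step 3: +5 new -> 20 infected
Step 4: +1 new -> 21 infected
Step 5: +0 new -> 21 infected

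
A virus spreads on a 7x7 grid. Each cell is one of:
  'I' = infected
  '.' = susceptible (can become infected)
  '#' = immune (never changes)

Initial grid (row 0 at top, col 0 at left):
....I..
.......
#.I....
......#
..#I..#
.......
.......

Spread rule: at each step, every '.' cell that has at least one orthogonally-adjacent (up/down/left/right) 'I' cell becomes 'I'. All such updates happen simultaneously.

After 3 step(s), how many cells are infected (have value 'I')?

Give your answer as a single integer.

Answer: 36

Derivation:
Step 0 (initial): 3 infected
Step 1: +10 new -> 13 infected
Step 2: +12 new -> 25 infected
Step 3: +11 new -> 36 infected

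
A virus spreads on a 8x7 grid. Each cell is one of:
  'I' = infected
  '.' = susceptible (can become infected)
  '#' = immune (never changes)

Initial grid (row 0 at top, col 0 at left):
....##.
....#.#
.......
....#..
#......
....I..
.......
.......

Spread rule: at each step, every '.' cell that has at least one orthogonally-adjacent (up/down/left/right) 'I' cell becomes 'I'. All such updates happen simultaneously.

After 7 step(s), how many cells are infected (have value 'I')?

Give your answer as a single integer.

Step 0 (initial): 1 infected
Step 1: +4 new -> 5 infected
Step 2: +7 new -> 12 infected
Step 3: +9 new -> 21 infected
Step 4: +9 new -> 30 infected
Step 5: +8 new -> 38 infected
Step 6: +5 new -> 43 infected
Step 7: +3 new -> 46 infected

Answer: 46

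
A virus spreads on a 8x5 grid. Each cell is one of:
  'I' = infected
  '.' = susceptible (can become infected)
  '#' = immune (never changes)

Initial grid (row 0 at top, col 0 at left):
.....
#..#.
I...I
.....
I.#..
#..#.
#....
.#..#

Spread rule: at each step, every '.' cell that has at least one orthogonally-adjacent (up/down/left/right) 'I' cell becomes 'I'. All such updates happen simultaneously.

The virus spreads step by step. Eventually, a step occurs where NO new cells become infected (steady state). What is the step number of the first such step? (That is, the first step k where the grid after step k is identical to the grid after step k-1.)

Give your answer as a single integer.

Answer: 7

Derivation:
Step 0 (initial): 3 infected
Step 1: +6 new -> 9 infected
Step 2: +7 new -> 16 infected
Step 3: +8 new -> 24 infected
Step 4: +4 new -> 28 infected
Step 5: +2 new -> 30 infected
Step 6: +1 new -> 31 infected
Step 7: +0 new -> 31 infected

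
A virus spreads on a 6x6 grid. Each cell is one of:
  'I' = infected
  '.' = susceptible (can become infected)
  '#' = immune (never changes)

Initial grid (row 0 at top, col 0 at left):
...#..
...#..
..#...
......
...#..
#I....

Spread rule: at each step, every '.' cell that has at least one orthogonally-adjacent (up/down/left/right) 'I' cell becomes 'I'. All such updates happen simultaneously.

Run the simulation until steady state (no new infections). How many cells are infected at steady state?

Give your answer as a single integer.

Step 0 (initial): 1 infected
Step 1: +2 new -> 3 infected
Step 2: +4 new -> 7 infected
Step 3: +4 new -> 11 infected
Step 4: +5 new -> 16 infected
Step 5: +6 new -> 22 infected
Step 6: +4 new -> 26 infected
Step 7: +2 new -> 28 infected
Step 8: +2 new -> 30 infected
Step 9: +1 new -> 31 infected
Step 10: +0 new -> 31 infected

Answer: 31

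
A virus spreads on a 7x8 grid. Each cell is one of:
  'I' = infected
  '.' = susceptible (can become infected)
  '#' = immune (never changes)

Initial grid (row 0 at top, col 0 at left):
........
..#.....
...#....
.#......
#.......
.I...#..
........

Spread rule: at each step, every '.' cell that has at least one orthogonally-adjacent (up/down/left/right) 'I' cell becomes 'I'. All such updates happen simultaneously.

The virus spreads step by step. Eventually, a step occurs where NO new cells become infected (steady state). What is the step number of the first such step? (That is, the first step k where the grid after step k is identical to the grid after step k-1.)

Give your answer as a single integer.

Answer: 12

Derivation:
Step 0 (initial): 1 infected
Step 1: +4 new -> 5 infected
Step 2: +4 new -> 9 infected
Step 3: +4 new -> 13 infected
Step 4: +4 new -> 17 infected
Step 5: +4 new -> 21 infected
Step 6: +6 new -> 27 infected
Step 7: +9 new -> 36 infected
Step 8: +8 new -> 44 infected
Step 9: +4 new -> 48 infected
Step 10: +2 new -> 50 infected
Step 11: +1 new -> 51 infected
Step 12: +0 new -> 51 infected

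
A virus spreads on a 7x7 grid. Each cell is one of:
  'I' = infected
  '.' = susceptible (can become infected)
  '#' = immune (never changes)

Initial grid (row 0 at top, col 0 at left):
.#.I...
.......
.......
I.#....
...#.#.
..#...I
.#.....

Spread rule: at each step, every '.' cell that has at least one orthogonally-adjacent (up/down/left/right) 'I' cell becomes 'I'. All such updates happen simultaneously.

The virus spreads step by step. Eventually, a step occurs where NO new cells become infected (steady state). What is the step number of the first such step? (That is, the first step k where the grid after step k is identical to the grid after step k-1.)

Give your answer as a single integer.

Step 0 (initial): 3 infected
Step 1: +9 new -> 12 infected
Step 2: +11 new -> 23 infected
Step 3: +15 new -> 38 infected
Step 4: +4 new -> 42 infected
Step 5: +1 new -> 43 infected
Step 6: +0 new -> 43 infected

Answer: 6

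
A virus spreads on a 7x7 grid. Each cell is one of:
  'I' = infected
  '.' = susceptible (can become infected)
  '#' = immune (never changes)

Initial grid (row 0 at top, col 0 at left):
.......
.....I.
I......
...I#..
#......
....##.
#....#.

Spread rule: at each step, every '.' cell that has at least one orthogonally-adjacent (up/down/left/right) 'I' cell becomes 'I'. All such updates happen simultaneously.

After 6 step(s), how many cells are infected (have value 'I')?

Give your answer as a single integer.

Answer: 43

Derivation:
Step 0 (initial): 3 infected
Step 1: +10 new -> 13 infected
Step 2: +13 new -> 26 infected
Step 3: +8 new -> 34 infected
Step 4: +5 new -> 39 infected
Step 5: +3 new -> 42 infected
Step 6: +1 new -> 43 infected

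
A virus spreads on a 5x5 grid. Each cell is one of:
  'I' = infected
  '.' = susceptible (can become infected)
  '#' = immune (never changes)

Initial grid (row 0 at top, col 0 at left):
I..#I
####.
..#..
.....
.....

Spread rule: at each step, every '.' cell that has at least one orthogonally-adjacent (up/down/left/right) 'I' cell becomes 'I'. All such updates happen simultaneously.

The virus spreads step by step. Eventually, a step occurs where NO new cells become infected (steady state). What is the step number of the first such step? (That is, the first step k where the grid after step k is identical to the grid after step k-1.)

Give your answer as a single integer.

Step 0 (initial): 2 infected
Step 1: +2 new -> 4 infected
Step 2: +2 new -> 6 infected
Step 3: +2 new -> 8 infected
Step 4: +2 new -> 10 infected
Step 5: +2 new -> 12 infected
Step 6: +2 new -> 14 infected
Step 7: +3 new -> 17 infected
Step 8: +2 new -> 19 infected
Step 9: +0 new -> 19 infected

Answer: 9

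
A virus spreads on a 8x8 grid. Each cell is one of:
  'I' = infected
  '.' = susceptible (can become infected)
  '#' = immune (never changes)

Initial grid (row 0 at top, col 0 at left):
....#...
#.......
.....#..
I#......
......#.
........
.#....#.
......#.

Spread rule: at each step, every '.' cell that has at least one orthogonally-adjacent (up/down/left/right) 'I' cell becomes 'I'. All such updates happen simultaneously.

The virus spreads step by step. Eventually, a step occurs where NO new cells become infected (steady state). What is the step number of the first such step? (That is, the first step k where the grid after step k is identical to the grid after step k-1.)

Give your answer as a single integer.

Answer: 12

Derivation:
Step 0 (initial): 1 infected
Step 1: +2 new -> 3 infected
Step 2: +3 new -> 6 infected
Step 3: +5 new -> 11 infected
Step 4: +7 new -> 18 infected
Step 5: +9 new -> 27 infected
Step 6: +7 new -> 34 infected
Step 7: +5 new -> 39 infected
Step 8: +6 new -> 45 infected
Step 9: +6 new -> 51 infected
Step 10: +4 new -> 55 infected
Step 11: +1 new -> 56 infected
Step 12: +0 new -> 56 infected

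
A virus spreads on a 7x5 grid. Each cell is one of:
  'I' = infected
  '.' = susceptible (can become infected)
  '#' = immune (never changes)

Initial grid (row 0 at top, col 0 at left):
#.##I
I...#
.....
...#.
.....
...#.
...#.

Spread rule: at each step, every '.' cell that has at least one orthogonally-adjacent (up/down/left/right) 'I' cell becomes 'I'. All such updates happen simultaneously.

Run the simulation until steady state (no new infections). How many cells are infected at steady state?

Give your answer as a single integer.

Answer: 28

Derivation:
Step 0 (initial): 2 infected
Step 1: +2 new -> 4 infected
Step 2: +4 new -> 8 infected
Step 3: +4 new -> 12 infected
Step 4: +4 new -> 16 infected
Step 5: +4 new -> 20 infected
Step 6: +4 new -> 24 infected
Step 7: +2 new -> 26 infected
Step 8: +1 new -> 27 infected
Step 9: +1 new -> 28 infected
Step 10: +0 new -> 28 infected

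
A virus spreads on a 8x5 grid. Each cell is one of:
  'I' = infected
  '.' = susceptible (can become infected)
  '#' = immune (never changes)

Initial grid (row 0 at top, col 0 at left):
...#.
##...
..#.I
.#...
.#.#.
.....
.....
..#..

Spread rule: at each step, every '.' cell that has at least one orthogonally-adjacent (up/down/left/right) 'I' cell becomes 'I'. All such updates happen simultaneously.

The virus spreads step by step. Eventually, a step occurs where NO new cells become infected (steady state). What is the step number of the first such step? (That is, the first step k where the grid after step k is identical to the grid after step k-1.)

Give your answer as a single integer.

Answer: 12

Derivation:
Step 0 (initial): 1 infected
Step 1: +3 new -> 4 infected
Step 2: +4 new -> 8 infected
Step 3: +3 new -> 11 infected
Step 4: +4 new -> 15 infected
Step 5: +4 new -> 19 infected
Step 6: +4 new -> 23 infected
Step 7: +2 new -> 25 infected
Step 8: +3 new -> 28 infected
Step 9: +2 new -> 30 infected
Step 10: +1 new -> 31 infected
Step 11: +1 new -> 32 infected
Step 12: +0 new -> 32 infected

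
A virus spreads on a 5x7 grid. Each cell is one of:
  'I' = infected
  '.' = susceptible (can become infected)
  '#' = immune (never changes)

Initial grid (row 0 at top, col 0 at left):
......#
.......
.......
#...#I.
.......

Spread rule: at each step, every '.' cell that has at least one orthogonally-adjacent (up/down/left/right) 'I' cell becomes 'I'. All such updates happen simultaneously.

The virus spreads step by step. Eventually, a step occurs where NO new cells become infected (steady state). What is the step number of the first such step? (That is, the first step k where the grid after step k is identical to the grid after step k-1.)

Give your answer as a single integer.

Step 0 (initial): 1 infected
Step 1: +3 new -> 4 infected
Step 2: +5 new -> 9 infected
Step 3: +5 new -> 14 infected
Step 4: +5 new -> 19 infected
Step 5: +5 new -> 24 infected
Step 6: +5 new -> 29 infected
Step 7: +2 new -> 31 infected
Step 8: +1 new -> 32 infected
Step 9: +0 new -> 32 infected

Answer: 9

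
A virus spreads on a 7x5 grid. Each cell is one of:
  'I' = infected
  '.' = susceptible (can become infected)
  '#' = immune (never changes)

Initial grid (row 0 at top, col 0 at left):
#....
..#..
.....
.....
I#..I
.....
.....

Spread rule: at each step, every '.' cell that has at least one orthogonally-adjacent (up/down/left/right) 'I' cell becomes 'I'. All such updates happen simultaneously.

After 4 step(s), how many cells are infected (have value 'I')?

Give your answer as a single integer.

Answer: 29

Derivation:
Step 0 (initial): 2 infected
Step 1: +5 new -> 7 infected
Step 2: +9 new -> 16 infected
Step 3: +8 new -> 24 infected
Step 4: +5 new -> 29 infected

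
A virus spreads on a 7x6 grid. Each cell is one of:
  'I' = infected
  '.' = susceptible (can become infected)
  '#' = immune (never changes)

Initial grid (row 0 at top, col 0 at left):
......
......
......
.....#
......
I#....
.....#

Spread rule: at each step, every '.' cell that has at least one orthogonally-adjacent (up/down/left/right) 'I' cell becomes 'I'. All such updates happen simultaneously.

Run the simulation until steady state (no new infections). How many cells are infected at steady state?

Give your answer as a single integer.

Step 0 (initial): 1 infected
Step 1: +2 new -> 3 infected
Step 2: +3 new -> 6 infected
Step 3: +4 new -> 10 infected
Step 4: +6 new -> 16 infected
Step 5: +7 new -> 23 infected
Step 6: +6 new -> 29 infected
Step 7: +4 new -> 33 infected
Step 8: +3 new -> 36 infected
Step 9: +2 new -> 38 infected
Step 10: +1 new -> 39 infected
Step 11: +0 new -> 39 infected

Answer: 39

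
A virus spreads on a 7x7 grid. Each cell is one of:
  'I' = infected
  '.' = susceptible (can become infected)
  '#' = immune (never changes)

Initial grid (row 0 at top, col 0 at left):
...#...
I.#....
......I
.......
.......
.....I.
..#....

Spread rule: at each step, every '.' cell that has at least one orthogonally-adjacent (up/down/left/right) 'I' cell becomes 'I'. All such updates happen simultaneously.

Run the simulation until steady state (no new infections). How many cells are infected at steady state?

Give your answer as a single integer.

Answer: 46

Derivation:
Step 0 (initial): 3 infected
Step 1: +10 new -> 13 infected
Step 2: +12 new -> 25 infected
Step 3: +11 new -> 36 infected
Step 4: +8 new -> 44 infected
Step 5: +2 new -> 46 infected
Step 6: +0 new -> 46 infected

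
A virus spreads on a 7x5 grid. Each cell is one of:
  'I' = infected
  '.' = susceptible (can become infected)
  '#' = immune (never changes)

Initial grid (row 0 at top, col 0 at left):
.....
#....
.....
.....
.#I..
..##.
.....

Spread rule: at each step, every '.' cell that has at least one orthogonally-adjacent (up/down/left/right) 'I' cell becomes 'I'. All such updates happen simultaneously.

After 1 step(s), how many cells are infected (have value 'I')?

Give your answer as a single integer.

Answer: 3

Derivation:
Step 0 (initial): 1 infected
Step 1: +2 new -> 3 infected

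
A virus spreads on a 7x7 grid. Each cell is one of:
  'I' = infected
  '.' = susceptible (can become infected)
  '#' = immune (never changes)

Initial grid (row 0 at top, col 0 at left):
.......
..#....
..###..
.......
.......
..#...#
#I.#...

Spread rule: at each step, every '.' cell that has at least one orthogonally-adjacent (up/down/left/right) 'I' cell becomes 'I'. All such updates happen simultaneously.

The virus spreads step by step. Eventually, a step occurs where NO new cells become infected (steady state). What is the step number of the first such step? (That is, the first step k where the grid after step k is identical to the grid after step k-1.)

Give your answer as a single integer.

Answer: 12

Derivation:
Step 0 (initial): 1 infected
Step 1: +2 new -> 3 infected
Step 2: +2 new -> 5 infected
Step 3: +3 new -> 8 infected
Step 4: +4 new -> 12 infected
Step 5: +5 new -> 17 infected
Step 6: +5 new -> 22 infected
Step 7: +6 new -> 28 infected
Step 8: +4 new -> 32 infected
Step 9: +5 new -> 37 infected
Step 10: +3 new -> 40 infected
Step 11: +1 new -> 41 infected
Step 12: +0 new -> 41 infected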